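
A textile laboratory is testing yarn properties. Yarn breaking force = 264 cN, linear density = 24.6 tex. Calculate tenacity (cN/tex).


Formula: Tenacity = Breaking force / Linear density
Tenacity = 264 cN / 24.6 tex
Tenacity = 10.73 cN/tex

10.73 cN/tex


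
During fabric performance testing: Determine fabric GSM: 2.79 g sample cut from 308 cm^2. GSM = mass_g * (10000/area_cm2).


Formula: GSM = mass_g / area_m2
Step 1: Convert area: 308 cm^2 = 308 / 10000 = 0.0308 m^2
Step 2: GSM = 2.79 g / 0.0308 m^2 = 90.6 g/m^2

90.6 g/m^2


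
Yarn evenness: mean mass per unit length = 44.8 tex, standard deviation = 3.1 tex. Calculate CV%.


Formula: CV% = (standard deviation / mean) * 100
Step 1: Ratio = 3.1 / 44.8 = 0.069196
Step 2: CV% = 0.069196 * 100 = 6.9196% ≈ 6.9%

6.9%


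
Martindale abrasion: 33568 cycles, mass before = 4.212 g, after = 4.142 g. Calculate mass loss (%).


Formula: Mass loss% = ((m_before - m_after) / m_before) * 100
Step 1: Mass loss = 4.212 - 4.142 = 0.07 g
Step 2: Ratio = 0.07 / 4.212 = 0.0166192
Step 3: Mass loss% = 0.0166192 * 100 = 1.66192% ≈ 1.66%

1.66%


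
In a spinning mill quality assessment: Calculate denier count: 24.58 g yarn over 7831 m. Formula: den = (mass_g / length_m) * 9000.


Formula: den = (mass_g / length_m) * 9000
Substituting: den = (24.58 / 7831) * 9000
Intermediate: 24.58 / 7831 = 0.00313881 g/m
den = 0.00313881 * 9000 = 28.2 denier

28.2 denier


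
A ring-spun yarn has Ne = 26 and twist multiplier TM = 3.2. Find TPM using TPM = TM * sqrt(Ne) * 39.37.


Formula: TPM = TM * sqrt(Ne) * 39.37
Step 1: sqrt(Ne) = sqrt(26) = 5.099
Step 2: TM * sqrt(Ne) = 3.2 * 5.099 = 16.3168
Step 3: TPM = 16.3168 * 39.37 = 642 twists/m

642 twists/m


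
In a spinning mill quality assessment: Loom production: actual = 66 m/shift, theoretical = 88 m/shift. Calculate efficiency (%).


Formula: Efficiency% = (Actual output / Theoretical output) * 100
Efficiency% = (66 / 88) * 100
Efficiency% = 0.75 * 100 = 75.0%

75.0%


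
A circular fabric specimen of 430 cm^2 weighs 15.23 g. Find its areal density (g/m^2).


Formula: GSM = mass_g / area_m2
Step 1: Convert area: 430 cm^2 = 430 / 10000 = 0.043 m^2
Step 2: GSM = 15.23 g / 0.043 m^2 = 354.2 g/m^2

354.2 g/m^2


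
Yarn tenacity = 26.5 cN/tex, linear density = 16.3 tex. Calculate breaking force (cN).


Formula: Breaking force = Tenacity * Linear density
F = 26.5 cN/tex * 16.3 tex
F = 431.95 cN

431.95 cN


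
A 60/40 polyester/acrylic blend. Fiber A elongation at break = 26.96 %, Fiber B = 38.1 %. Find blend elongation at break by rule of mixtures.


Formula: Blend property = (fraction_A * property_A) + (fraction_B * property_B)
Step 1: Contribution A = 60/100 * 26.96 % = 16.176 %
Step 2: Contribution B = 40/100 * 38.1 % = 15.24 %
Step 3: Blend elongation at break = 16.176 + 15.24 = 31.416 %

31.416 %


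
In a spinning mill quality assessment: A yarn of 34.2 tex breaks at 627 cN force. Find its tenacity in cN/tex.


Formula: Tenacity = Breaking force / Linear density
Tenacity = 627 cN / 34.2 tex
Tenacity = 18.33 cN/tex

18.33 cN/tex


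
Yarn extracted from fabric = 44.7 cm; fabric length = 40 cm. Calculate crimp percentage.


Formula: Crimp% = ((L_yarn - L_fabric) / L_fabric) * 100
Step 1: Extension = 44.7 - 40 = 4.7 cm
Step 2: Crimp% = (4.7 / 40) * 100
Step 3: Crimp% = 0.1175 * 100 = 11.75% ≈ 11.8%

11.8%


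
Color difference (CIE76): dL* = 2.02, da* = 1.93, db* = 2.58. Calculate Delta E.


Formula: Delta E = sqrt(dL*^2 + da*^2 + db*^2)
Step 1: dL*^2 = 2.02^2 = 4.0804
Step 2: da*^2 = 1.93^2 = 3.7249
Step 3: db*^2 = 2.58^2 = 6.6564
Step 4: Sum = 4.0804 + 3.7249 + 6.6564 = 14.4617
Step 5: Delta E = sqrt(14.4617) = 3.8

3.8 Delta E


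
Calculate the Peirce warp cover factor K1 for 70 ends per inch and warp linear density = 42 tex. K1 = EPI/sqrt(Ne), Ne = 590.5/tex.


Formula: K1 = EPI / sqrt(Ne), with Ne = 590.5 / tex_warp
Step 1: Ne = 590.5 / 42 = 14.06
Step 2: sqrt(Ne) = sqrt(14.06) = 3.7497
Step 3: K1 = 70 / 3.7497 = 18.7

18.7


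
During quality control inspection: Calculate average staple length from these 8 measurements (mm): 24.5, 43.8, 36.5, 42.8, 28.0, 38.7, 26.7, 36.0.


Formula: Mean = sum of lengths / count
Sum = 24.5 + 43.8 + 36.5 + 42.8 + 28.0 + 38.7 + 26.7 + 36.0
Sum = 277.0 mm
Mean = 277.0 / 8 = 34.63 mm

34.63 mm


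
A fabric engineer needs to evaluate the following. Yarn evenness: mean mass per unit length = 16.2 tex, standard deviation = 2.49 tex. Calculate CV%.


Formula: CV% = (standard deviation / mean) * 100
Step 1: Ratio = 2.49 / 16.2 = 0.153704
Step 2: CV% = 0.153704 * 100 = 15.3704% ≈ 15.4%

15.4%


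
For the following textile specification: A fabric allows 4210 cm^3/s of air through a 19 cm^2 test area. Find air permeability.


Formula: Air Permeability = Airflow / Test Area
AP = 4210 cm^3/s / 19 cm^2
AP = 221.6 cm^3/s/cm^2

221.6 cm^3/s/cm^2


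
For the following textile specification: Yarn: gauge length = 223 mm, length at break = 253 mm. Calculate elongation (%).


Formula: Elongation (%) = ((L_break - L0) / L0) * 100
Step 1: Extension = 253 - 223 = 30 mm
Step 2: Elongation = (30 / 223) * 100
Step 3: Elongation = 0.134529 * 100 = 13.4529% ≈ 13.5%

13.5%


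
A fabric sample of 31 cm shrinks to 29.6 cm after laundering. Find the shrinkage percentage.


Formula: Shrinkage% = ((L_before - L_after) / L_before) * 100
Step 1: Shrinkage = 31 - 29.6 = 1.4 cm
Step 2: Shrinkage% = (1.4 / 31) * 100
Step 3: Shrinkage% = 0.045161 * 100 = 4.5161% ≈ 4.5%

4.5%


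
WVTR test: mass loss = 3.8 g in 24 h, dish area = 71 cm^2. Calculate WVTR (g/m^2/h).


Formula: WVTR = mass_loss / (area * time)
Step 1: Convert area: 71 cm^2 = 0.0071 m^2
Step 2: WVTR = 3.8 g / (0.0071 m^2 * 24 h)
Step 3: WVTR = 3.8 / 0.1704 = 22.3 g/m^2/h

22.3 g/m^2/h


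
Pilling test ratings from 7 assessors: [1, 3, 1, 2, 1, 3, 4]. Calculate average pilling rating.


Formula: Mean = sum / count
Sum = 1 + 3 + 1 + 2 + 1 + 3 + 4 = 15
Mean = 15 / 7 = 2.1

2.1


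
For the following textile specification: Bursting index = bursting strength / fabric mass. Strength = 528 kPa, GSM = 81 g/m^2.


Formula: Bursting Index = Bursting Strength / Fabric GSM
BI = 528 kPa / 81 g/m^2
BI = 6.519 kPa/(g/m^2)

6.519 kPa/(g/m^2)


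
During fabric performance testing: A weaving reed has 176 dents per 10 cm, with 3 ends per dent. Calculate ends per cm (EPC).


Formula: EPC = (dents per 10 cm * ends per dent) / 10
Step 1: Total ends per 10 cm = 176 * 3 = 528
Step 2: EPC = 528 / 10 = 52.8 ends/cm

52.8 ends/cm


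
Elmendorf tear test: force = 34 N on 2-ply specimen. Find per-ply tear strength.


Formula: Per-ply strength = Total force / Number of plies
Per-ply = 34 N / 2
Per-ply = 17 N

17 N


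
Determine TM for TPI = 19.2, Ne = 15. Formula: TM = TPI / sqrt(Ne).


Formula: TM = TPI / sqrt(Ne)
Step 1: sqrt(Ne) = sqrt(15) = 3.873
Step 2: TM = 19.2 / 3.873 = 4.96

4.96 TM


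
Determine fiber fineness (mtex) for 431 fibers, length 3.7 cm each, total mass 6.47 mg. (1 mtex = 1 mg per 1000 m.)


Formula: fineness (mtex) = mass (mg) / total length (km) = (mass_mg / total_length_m) * 1000
Step 1: Convert fiber length: 3.7 cm = 0.037 m
Step 2: Total fiber length = 431 * 0.037 = 15.947 m
Step 3: Linear density = 6.47 mg / 15.947 m = 0.4057 mg/m
Step 4: fineness = 0.4057 * 1000 = 405.7 mtex

405.7 mtex


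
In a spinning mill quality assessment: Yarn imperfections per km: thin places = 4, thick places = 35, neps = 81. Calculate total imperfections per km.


Formula: Total = thin places + thick places + neps
Total = 4 + 35 + 81
Total = 120 imperfections/km

120 imperfections/km


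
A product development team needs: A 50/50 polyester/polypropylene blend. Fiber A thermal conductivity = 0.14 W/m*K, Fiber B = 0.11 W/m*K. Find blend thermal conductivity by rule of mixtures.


Formula: Blend property = (fraction_A * property_A) + (fraction_B * property_B)
Step 1: Contribution A = 50/100 * 0.14 W/m*K = 0.07 W/m*K
Step 2: Contribution B = 50/100 * 0.11 W/m*K = 0.055 W/m*K
Step 3: Blend thermal conductivity = 0.07 + 0.055 = 0.125 W/m*K

0.125 W/m*K


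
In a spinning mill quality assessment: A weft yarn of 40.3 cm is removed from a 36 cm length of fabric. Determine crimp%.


Formula: Crimp% = ((L_yarn - L_fabric) / L_fabric) * 100
Step 1: Extension = 40.3 - 36 = 4.3 cm
Step 2: Crimp% = (4.3 / 36) * 100
Step 3: Crimp% = 0.119444 * 100 = 11.9444% ≈ 11.9%

11.9%


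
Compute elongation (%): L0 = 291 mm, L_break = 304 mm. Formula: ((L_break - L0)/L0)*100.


Formula: Elongation (%) = ((L_break - L0) / L0) * 100
Step 1: Extension = 304 - 291 = 13 mm
Step 2: Elongation = (13 / 291) * 100
Step 3: Elongation = 0.044674 * 100 = 4.4674% ≈ 4.5%

4.5%


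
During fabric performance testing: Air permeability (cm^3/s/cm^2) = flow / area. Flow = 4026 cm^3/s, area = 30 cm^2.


Formula: Air Permeability = Airflow / Test Area
AP = 4026 cm^3/s / 30 cm^2
AP = 134.2 cm^3/s/cm^2

134.2 cm^3/s/cm^2


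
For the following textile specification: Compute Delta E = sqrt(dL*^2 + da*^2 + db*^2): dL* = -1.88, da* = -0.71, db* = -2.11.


Formula: Delta E = sqrt(dL*^2 + da*^2 + db*^2)
Step 1: dL*^2 = (-1.88)^2 = 3.5344
Step 2: da*^2 = (-0.71)^2 = 0.5041
Step 3: db*^2 = (-2.11)^2 = 4.4521
Step 4: Sum = 3.5344 + 0.5041 + 4.4521 = 8.4906
Step 5: Delta E = sqrt(8.4906) = 2.91

2.91 Delta E


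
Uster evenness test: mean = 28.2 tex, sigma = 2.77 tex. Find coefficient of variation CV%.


Formula: CV% = (standard deviation / mean) * 100
Step 1: Ratio = 2.77 / 28.2 = 0.098227
Step 2: CV% = 0.098227 * 100 = 9.8227% ≈ 9.8%

9.8%


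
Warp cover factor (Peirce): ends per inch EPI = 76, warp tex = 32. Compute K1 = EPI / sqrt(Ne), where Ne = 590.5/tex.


Formula: K1 = EPI / sqrt(Ne), with Ne = 590.5 / tex_warp
Step 1: Ne = 590.5 / 32 = 18.453
Step 2: sqrt(Ne) = sqrt(18.453) = 4.2957
Step 3: K1 = 76 / 4.2957 = 17.7

17.7


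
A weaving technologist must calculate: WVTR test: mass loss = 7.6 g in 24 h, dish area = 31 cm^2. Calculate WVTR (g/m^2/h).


Formula: WVTR = mass_loss / (area * time)
Step 1: Convert area: 31 cm^2 = 0.0031 m^2
Step 2: WVTR = 7.6 g / (0.0031 m^2 * 24 h)
Step 3: WVTR = 7.6 / 0.0744 = 102.2 g/m^2/h

102.2 g/m^2/h


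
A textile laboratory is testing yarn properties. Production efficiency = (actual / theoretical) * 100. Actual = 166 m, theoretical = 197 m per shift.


Formula: Efficiency% = (Actual output / Theoretical output) * 100
Efficiency% = (166 / 197) * 100
Efficiency% = 0.84264 * 100 = 84.264% ≈ 84.3%

84.3%


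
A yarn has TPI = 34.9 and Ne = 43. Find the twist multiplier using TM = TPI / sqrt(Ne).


Formula: TM = TPI / sqrt(Ne)
Step 1: sqrt(Ne) = sqrt(43) = 6.5574
Step 2: TM = 34.9 / 6.5574 = 5.32

5.32 TM


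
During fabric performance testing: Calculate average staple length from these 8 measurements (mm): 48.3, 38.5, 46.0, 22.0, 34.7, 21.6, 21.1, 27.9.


Formula: Mean = sum of lengths / count
Sum = 48.3 + 38.5 + 46.0 + 22.0 + 34.7 + 21.6 + 21.1 + 27.9
Sum = 260.1 mm
Mean = 260.1 / 8 = 32.51 mm

32.51 mm


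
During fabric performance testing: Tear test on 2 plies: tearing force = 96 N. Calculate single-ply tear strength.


Formula: Per-ply strength = Total force / Number of plies
Per-ply = 96 N / 2
Per-ply = 48 N

48 N


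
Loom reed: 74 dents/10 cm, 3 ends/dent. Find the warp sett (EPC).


Formula: EPC = (dents per 10 cm * ends per dent) / 10
Step 1: Total ends per 10 cm = 74 * 3 = 222
Step 2: EPC = 222 / 10 = 22.2 ends/cm

22.2 ends/cm


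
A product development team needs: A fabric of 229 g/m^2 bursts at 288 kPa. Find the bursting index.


Formula: Bursting Index = Bursting Strength / Fabric GSM
BI = 288 kPa / 229 g/m^2
BI = 1.258 kPa/(g/m^2)

1.258 kPa/(g/m^2)


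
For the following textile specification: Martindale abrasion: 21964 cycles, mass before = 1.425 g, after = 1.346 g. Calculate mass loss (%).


Formula: Mass loss% = ((m_before - m_after) / m_before) * 100
Step 1: Mass loss = 1.425 - 1.346 = 0.079 g
Step 2: Ratio = 0.079 / 1.425 = 0.0554386
Step 3: Mass loss% = 0.0554386 * 100 = 5.54386% ≈ 5.54%

5.54%


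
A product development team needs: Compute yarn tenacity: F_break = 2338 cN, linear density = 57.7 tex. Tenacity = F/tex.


Formula: Tenacity = Breaking force / Linear density
Tenacity = 2338 cN / 57.7 tex
Tenacity = 40.52 cN/tex

40.52 cN/tex


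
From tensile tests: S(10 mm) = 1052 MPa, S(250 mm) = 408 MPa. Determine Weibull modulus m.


Formula: m = ln(L1/L2) / ln(S2/S1)
Step 1: ln(L1/L2) = ln(10/250) = -3.21888
Step 2: S2/S1 = 408/1052 = 0.38783
Step 3: ln(S2/S1) = ln(0.38783) = -0.94719
Step 4: m = -3.21888 / -0.94719 = 3.40

3.40 (Weibull m)


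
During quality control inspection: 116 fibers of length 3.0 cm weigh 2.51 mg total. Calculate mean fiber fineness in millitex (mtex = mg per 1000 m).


Formula: fineness (mtex) = mass (mg) / total length (km) = (mass_mg / total_length_m) * 1000
Step 1: Convert fiber length: 3.0 cm = 0.03 m
Step 2: Total fiber length = 116 * 0.03 = 3.48 m
Step 3: Linear density = 2.51 mg / 3.48 m = 0.7213 mg/m
Step 4: fineness = 0.7213 * 1000 = 721.3 mtex

721.3 mtex


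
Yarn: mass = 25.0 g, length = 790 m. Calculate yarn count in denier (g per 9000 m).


Formula: den = (mass_g / length_m) * 9000
Substituting: den = (25.0 / 790) * 9000
Intermediate: 25.0 / 790 = 0.03164557 g/m
den = 0.03164557 * 9000 = 284.8 denier

284.8 denier


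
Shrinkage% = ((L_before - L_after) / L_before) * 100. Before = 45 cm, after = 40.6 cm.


Formula: Shrinkage% = ((L_before - L_after) / L_before) * 100
Step 1: Shrinkage = 45 - 40.6 = 4.4 cm
Step 2: Shrinkage% = (4.4 / 45) * 100
Step 3: Shrinkage% = 0.097778 * 100 = 9.7778% ≈ 9.8%

9.8%


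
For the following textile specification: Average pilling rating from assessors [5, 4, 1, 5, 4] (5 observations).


Formula: Mean = sum / count
Sum = 5 + 4 + 1 + 5 + 4 = 19
Mean = 19 / 5 = 3.8

3.8


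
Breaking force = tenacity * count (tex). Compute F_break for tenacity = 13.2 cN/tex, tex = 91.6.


Formula: Breaking force = Tenacity * Linear density
F = 13.2 cN/tex * 91.6 tex
F = 1209.12 cN

1209.12 cN


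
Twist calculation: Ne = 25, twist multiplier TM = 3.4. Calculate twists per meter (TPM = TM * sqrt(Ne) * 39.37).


Formula: TPM = TM * sqrt(Ne) * 39.37
Step 1: sqrt(Ne) = sqrt(25) = 5
Step 2: TM * sqrt(Ne) = 3.4 * 5 = 17
Step 3: TPM = 17 * 39.37 = 669 twists/m

669 twists/m


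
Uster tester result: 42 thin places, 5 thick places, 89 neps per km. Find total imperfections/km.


Formula: Total = thin places + thick places + neps
Total = 42 + 5 + 89
Total = 136 imperfections/km

136 imperfections/km


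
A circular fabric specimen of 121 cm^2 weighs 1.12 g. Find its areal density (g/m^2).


Formula: GSM = mass_g / area_m2
Step 1: Convert area: 121 cm^2 = 121 / 10000 = 0.0121 m^2
Step 2: GSM = 1.12 g / 0.0121 m^2 = 92.6 g/m^2

92.6 g/m^2


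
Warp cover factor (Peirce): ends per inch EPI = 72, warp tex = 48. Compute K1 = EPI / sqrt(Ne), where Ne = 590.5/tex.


Formula: K1 = EPI / sqrt(Ne), with Ne = 590.5 / tex_warp
Step 1: Ne = 590.5 / 48 = 12.302
Step 2: sqrt(Ne) = sqrt(12.302) = 3.5074
Step 3: K1 = 72 / 3.5074 = 20.5

20.5


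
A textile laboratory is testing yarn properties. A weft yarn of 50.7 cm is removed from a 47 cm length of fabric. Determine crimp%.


Formula: Crimp% = ((L_yarn - L_fabric) / L_fabric) * 100
Step 1: Extension = 50.7 - 47 = 3.7 cm
Step 2: Crimp% = (3.7 / 47) * 100
Step 3: Crimp% = 0.078723 * 100 = 7.8723% ≈ 7.9%

7.9%


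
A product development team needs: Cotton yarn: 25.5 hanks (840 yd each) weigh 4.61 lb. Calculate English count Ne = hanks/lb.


Formula: Ne = hanks / mass_lb
Substituting: Ne = 25.5 / 4.61
Ne = 5.5

5.5 Ne


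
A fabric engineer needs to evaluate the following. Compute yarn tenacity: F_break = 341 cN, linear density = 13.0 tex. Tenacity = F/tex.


Formula: Tenacity = Breaking force / Linear density
Tenacity = 341 cN / 13.0 tex
Tenacity = 26.23 cN/tex

26.23 cN/tex


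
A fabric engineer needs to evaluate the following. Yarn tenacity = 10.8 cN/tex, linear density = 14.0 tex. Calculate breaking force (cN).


Formula: Breaking force = Tenacity * Linear density
F = 10.8 cN/tex * 14.0 tex
F = 151.20 cN

151.20 cN


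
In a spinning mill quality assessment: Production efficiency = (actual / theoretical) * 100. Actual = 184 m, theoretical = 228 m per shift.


Formula: Efficiency% = (Actual output / Theoretical output) * 100
Efficiency% = (184 / 228) * 100
Efficiency% = 0.807018 * 100 = 80.7018% ≈ 80.7%

80.7%


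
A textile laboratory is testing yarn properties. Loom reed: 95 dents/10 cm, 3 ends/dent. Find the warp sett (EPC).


Formula: EPC = (dents per 10 cm * ends per dent) / 10
Step 1: Total ends per 10 cm = 95 * 3 = 285
Step 2: EPC = 285 / 10 = 28.5 ends/cm

28.5 ends/cm


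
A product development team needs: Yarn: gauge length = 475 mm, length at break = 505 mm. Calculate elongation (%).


Formula: Elongation (%) = ((L_break - L0) / L0) * 100
Step 1: Extension = 505 - 475 = 30 mm
Step 2: Elongation = (30 / 475) * 100
Step 3: Elongation = 0.063158 * 100 = 6.3158% ≈ 6.3%

6.3%


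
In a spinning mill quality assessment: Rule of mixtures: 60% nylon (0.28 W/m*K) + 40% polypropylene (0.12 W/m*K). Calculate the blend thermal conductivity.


Formula: Blend property = (fraction_A * property_A) + (fraction_B * property_B)
Step 1: Contribution A = 60/100 * 0.28 W/m*K = 0.168 W/m*K
Step 2: Contribution B = 40/100 * 0.12 W/m*K = 0.048 W/m*K
Step 3: Blend thermal conductivity = 0.168 + 0.048 = 0.216 W/m*K

0.216 W/m*K


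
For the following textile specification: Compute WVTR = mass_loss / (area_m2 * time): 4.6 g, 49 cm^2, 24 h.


Formula: WVTR = mass_loss / (area * time)
Step 1: Convert area: 49 cm^2 = 0.0049 m^2
Step 2: WVTR = 4.6 g / (0.0049 m^2 * 24 h)
Step 3: WVTR = 4.6 / 0.1176 = 39.1 g/m^2/h

39.1 g/m^2/h


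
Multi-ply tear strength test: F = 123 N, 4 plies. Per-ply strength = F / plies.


Formula: Per-ply strength = Total force / Number of plies
Per-ply = 123 N / 4
Per-ply = 30.75 N

30.75 N


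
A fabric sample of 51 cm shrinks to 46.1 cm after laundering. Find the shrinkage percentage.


Formula: Shrinkage% = ((L_before - L_after) / L_before) * 100
Step 1: Shrinkage = 51 - 46.1 = 4.9 cm
Step 2: Shrinkage% = (4.9 / 51) * 100
Step 3: Shrinkage% = 0.096078 * 100 = 9.6078% ≈ 9.6%

9.6%


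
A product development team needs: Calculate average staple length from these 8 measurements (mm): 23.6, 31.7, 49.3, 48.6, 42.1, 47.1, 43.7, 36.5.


Formula: Mean = sum of lengths / count
Sum = 23.6 + 31.7 + 49.3 + 48.6 + 42.1 + 47.1 + 43.7 + 36.5
Sum = 322.6 mm
Mean = 322.6 / 8 = 40.33 mm

40.33 mm


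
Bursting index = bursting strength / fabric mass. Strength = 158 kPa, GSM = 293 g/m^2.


Formula: Bursting Index = Bursting Strength / Fabric GSM
BI = 158 kPa / 293 g/m^2
BI = 0.539 kPa/(g/m^2)

0.539 kPa/(g/m^2)


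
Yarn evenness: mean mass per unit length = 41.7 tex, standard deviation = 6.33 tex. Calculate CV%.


Formula: CV% = (standard deviation / mean) * 100
Step 1: Ratio = 6.33 / 41.7 = 0.151799
Step 2: CV% = 0.151799 * 100 = 15.1799% ≈ 15.2%

15.2%


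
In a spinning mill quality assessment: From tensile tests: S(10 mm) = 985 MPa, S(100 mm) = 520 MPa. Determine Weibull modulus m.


Formula: m = ln(L1/L2) / ln(S2/S1)
Step 1: ln(L1/L2) = ln(10/100) = -2.30259
Step 2: S2/S1 = 520/985 = 0.52792
Step 3: ln(S2/S1) = ln(0.52792) = -0.63881
Step 4: m = -2.30259 / -0.63881 = 3.60

3.60 (Weibull m)


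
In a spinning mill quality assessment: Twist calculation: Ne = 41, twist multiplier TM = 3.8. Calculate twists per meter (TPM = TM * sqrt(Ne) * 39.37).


Formula: TPM = TM * sqrt(Ne) * 39.37
Step 1: sqrt(Ne) = sqrt(41) = 6.4031
Step 2: TM * sqrt(Ne) = 3.8 * 6.4031 = 24.3318
Step 3: TPM = 24.3318 * 39.37 = 958 twists/m

958 twists/m


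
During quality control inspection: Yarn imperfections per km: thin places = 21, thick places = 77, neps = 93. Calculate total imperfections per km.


Formula: Total = thin places + thick places + neps
Total = 21 + 77 + 93
Total = 191 imperfections/km

191 imperfections/km


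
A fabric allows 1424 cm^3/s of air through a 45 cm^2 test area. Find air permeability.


Formula: Air Permeability = Airflow / Test Area
AP = 1424 cm^3/s / 45 cm^2
AP = 31.6 cm^3/s/cm^2

31.6 cm^3/s/cm^2


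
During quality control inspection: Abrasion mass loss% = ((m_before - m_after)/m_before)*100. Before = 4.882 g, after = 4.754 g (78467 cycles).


Formula: Mass loss% = ((m_before - m_after) / m_before) * 100
Step 1: Mass loss = 4.882 - 4.754 = 0.128 g
Step 2: Ratio = 0.128 / 4.882 = 0.0262188
Step 3: Mass loss% = 0.0262188 * 100 = 2.62188% ≈ 2.62%

2.62%


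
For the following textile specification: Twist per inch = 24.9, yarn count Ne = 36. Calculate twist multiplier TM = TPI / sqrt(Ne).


Formula: TM = TPI / sqrt(Ne)
Step 1: sqrt(Ne) = sqrt(36) = 6
Step 2: TM = 24.9 / 6 = 4.15

4.15 TM


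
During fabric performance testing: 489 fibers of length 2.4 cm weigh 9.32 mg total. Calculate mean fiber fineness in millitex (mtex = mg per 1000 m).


Formula: fineness (mtex) = mass (mg) / total length (km) = (mass_mg / total_length_m) * 1000
Step 1: Convert fiber length: 2.4 cm = 0.024 m
Step 2: Total fiber length = 489 * 0.024 = 11.736 m
Step 3: Linear density = 9.32 mg / 11.736 m = 0.7941 mg/m
Step 4: fineness = 0.7941 * 1000 = 794.1 mtex

794.1 mtex


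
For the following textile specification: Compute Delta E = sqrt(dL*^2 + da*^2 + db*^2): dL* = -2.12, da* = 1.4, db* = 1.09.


Formula: Delta E = sqrt(dL*^2 + da*^2 + db*^2)
Step 1: dL*^2 = (-2.12)^2 = 4.4944
Step 2: da*^2 = 1.4^2 = 1.96
Step 3: db*^2 = 1.09^2 = 1.1881
Step 4: Sum = 4.4944 + 1.96 + 1.1881 = 7.6425
Step 5: Delta E = sqrt(7.6425) = 2.76

2.76 Delta E


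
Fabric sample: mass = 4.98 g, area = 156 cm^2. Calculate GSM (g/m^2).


Formula: GSM = mass_g / area_m2
Step 1: Convert area: 156 cm^2 = 156 / 10000 = 0.0156 m^2
Step 2: GSM = 4.98 g / 0.0156 m^2 = 319.2 g/m^2

319.2 g/m^2


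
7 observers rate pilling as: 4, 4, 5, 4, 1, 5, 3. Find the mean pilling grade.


Formula: Mean = sum / count
Sum = 4 + 4 + 5 + 4 + 1 + 5 + 3 = 26
Mean = 26 / 7 = 3.7

3.7


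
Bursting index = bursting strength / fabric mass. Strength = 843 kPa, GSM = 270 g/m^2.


Formula: Bursting Index = Bursting Strength / Fabric GSM
BI = 843 kPa / 270 g/m^2
BI = 3.122 kPa/(g/m^2)

3.122 kPa/(g/m^2)


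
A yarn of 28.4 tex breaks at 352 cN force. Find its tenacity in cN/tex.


Formula: Tenacity = Breaking force / Linear density
Tenacity = 352 cN / 28.4 tex
Tenacity = 12.39 cN/tex

12.39 cN/tex


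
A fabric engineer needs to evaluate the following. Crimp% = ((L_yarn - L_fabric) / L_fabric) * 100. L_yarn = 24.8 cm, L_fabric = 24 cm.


Formula: Crimp% = ((L_yarn - L_fabric) / L_fabric) * 100
Step 1: Extension = 24.8 - 24 = 0.8 cm
Step 2: Crimp% = (0.8 / 24) * 100
Step 3: Crimp% = 0.033333 * 100 = 3.3333% ≈ 3.3%

3.3%


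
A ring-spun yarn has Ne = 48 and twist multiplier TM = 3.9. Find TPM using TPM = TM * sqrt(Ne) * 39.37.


Formula: TPM = TM * sqrt(Ne) * 39.37
Step 1: sqrt(Ne) = sqrt(48) = 6.9282
Step 2: TM * sqrt(Ne) = 3.9 * 6.9282 = 27.02
Step 3: TPM = 27.02 * 39.37 = 1064 twists/m

1064 twists/m


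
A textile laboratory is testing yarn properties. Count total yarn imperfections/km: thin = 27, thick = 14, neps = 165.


Formula: Total = thin places + thick places + neps
Total = 27 + 14 + 165
Total = 206 imperfections/km

206 imperfections/km


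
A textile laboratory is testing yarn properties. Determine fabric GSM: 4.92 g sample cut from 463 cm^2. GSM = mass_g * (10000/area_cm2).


Formula: GSM = mass_g / area_m2
Step 1: Convert area: 463 cm^2 = 463 / 10000 = 0.0463 m^2
Step 2: GSM = 4.92 g / 0.0463 m^2 = 106.3 g/m^2

106.3 g/m^2


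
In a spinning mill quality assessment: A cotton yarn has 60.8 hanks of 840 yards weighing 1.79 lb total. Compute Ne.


Formula: Ne = hanks / mass_lb
Substituting: Ne = 60.8 / 1.79
Ne = 34.0

34.0 Ne


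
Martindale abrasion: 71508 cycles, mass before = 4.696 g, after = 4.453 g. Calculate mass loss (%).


Formula: Mass loss% = ((m_before - m_after) / m_before) * 100
Step 1: Mass loss = 4.696 - 4.453 = 0.243 g
Step 2: Ratio = 0.243 / 4.696 = 0.0517462
Step 3: Mass loss% = 0.0517462 * 100 = 5.17462% ≈ 5.17%

5.17%


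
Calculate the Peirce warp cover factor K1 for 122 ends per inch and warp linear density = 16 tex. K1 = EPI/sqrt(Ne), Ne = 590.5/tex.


Formula: K1 = EPI / sqrt(Ne), with Ne = 590.5 / tex_warp
Step 1: Ne = 590.5 / 16 = 36.906
Step 2: sqrt(Ne) = sqrt(36.906) = 6.075
Step 3: K1 = 122 / 6.075 = 20.1

20.1


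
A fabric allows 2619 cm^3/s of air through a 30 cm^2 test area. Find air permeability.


Formula: Air Permeability = Airflow / Test Area
AP = 2619 cm^3/s / 30 cm^2
AP = 87.3 cm^3/s/cm^2

87.3 cm^3/s/cm^2


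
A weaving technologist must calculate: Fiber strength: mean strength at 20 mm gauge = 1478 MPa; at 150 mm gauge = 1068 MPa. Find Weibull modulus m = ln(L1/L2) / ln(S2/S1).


Formula: m = ln(L1/L2) / ln(S2/S1)
Step 1: ln(L1/L2) = ln(20/150) = -2.01490
Step 2: S2/S1 = 1068/1478 = 0.7226
Step 3: ln(S2/S1) = ln(0.7226) = -0.32490
Step 4: m = -2.01490 / -0.32490 = 6.20

6.20 (Weibull m)


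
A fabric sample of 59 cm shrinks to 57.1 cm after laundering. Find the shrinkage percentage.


Formula: Shrinkage% = ((L_before - L_after) / L_before) * 100
Step 1: Shrinkage = 59 - 57.1 = 1.9 cm
Step 2: Shrinkage% = (1.9 / 59) * 100
Step 3: Shrinkage% = 0.032203 * 100 = 3.2203% ≈ 3.2%

3.2%


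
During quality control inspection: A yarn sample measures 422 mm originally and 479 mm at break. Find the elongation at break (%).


Formula: Elongation (%) = ((L_break - L0) / L0) * 100
Step 1: Extension = 479 - 422 = 57 mm
Step 2: Elongation = (57 / 422) * 100
Step 3: Elongation = 0.135071 * 100 = 13.5071% ≈ 13.5%

13.5%


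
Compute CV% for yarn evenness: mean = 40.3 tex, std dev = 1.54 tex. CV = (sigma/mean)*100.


Formula: CV% = (standard deviation / mean) * 100
Step 1: Ratio = 1.54 / 40.3 = 0.038213
Step 2: CV% = 0.038213 * 100 = 3.8213% ≈ 3.8%

3.8%


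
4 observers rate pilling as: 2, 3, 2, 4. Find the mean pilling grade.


Formula: Mean = sum / count
Sum = 2 + 3 + 2 + 4 = 11
Mean = 11 / 4 = 2.8

2.8


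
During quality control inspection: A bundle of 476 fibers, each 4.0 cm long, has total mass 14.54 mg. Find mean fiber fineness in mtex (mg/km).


Formula: fineness (mtex) = mass (mg) / total length (km) = (mass_mg / total_length_m) * 1000
Step 1: Convert fiber length: 4.0 cm = 0.04 m
Step 2: Total fiber length = 476 * 0.04 = 19.04 m
Step 3: Linear density = 14.54 mg / 19.04 m = 0.7637 mg/m
Step 4: fineness = 0.7637 * 1000 = 763.7 mtex

763.7 mtex


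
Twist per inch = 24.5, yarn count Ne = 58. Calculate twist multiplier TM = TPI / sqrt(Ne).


Formula: TM = TPI / sqrt(Ne)
Step 1: sqrt(Ne) = sqrt(58) = 7.6158
Step 2: TM = 24.5 / 7.6158 = 3.22

3.22 TM


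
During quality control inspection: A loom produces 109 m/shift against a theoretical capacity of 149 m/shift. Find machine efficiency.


Formula: Efficiency% = (Actual output / Theoretical output) * 100
Efficiency% = (109 / 149) * 100
Efficiency% = 0.731544 * 100 = 73.1544% ≈ 73.2%

73.2%


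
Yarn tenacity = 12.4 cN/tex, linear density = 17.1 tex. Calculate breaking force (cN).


Formula: Breaking force = Tenacity * Linear density
F = 12.4 cN/tex * 17.1 tex
F = 212.04 cN

212.04 cN


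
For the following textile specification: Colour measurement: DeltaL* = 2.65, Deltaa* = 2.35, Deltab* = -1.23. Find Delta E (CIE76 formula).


Formula: Delta E = sqrt(dL*^2 + da*^2 + db*^2)
Step 1: dL*^2 = 2.65^2 = 7.0225
Step 2: da*^2 = 2.35^2 = 5.5225
Step 3: db*^2 = (-1.23)^2 = 1.5129
Step 4: Sum = 7.0225 + 5.5225 + 1.5129 = 14.0579
Step 5: Delta E = sqrt(14.0579) = 3.75

3.75 Delta E


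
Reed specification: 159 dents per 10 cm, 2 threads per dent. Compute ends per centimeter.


Formula: EPC = (dents per 10 cm * ends per dent) / 10
Step 1: Total ends per 10 cm = 159 * 2 = 318
Step 2: EPC = 318 / 10 = 31.8 ends/cm

31.8 ends/cm


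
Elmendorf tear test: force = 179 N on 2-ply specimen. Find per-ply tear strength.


Formula: Per-ply strength = Total force / Number of plies
Per-ply = 179 N / 2
Per-ply = 89.5 N

89.5 N


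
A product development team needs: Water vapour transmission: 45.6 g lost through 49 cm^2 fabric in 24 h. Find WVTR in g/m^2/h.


Formula: WVTR = mass_loss / (area * time)
Step 1: Convert area: 49 cm^2 = 0.0049 m^2
Step 2: WVTR = 45.6 g / (0.0049 m^2 * 24 h)
Step 3: WVTR = 45.6 / 0.1176 = 387.8 g/m^2/h

387.8 g/m^2/h


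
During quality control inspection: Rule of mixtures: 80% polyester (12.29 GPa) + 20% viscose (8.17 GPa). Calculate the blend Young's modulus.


Formula: Blend property = (fraction_A * property_A) + (fraction_B * property_B)
Step 1: Contribution A = 80/100 * 12.29 GPa = 9.832 GPa
Step 2: Contribution B = 20/100 * 8.17 GPa = 1.634 GPa
Step 3: Blend Young's modulus = 9.832 + 1.634 = 11.466 GPa

11.466 GPa


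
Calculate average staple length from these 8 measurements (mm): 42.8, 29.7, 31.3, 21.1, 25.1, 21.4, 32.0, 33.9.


Formula: Mean = sum of lengths / count
Sum = 42.8 + 29.7 + 31.3 + 21.1 + 25.1 + 21.4 + 32.0 + 33.9
Sum = 237.3 mm
Mean = 237.3 / 8 = 29.66 mm

29.66 mm


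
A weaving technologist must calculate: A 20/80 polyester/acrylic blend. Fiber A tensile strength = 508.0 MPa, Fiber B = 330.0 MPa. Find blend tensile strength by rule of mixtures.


Formula: Blend property = (fraction_A * property_A) + (fraction_B * property_B)
Step 1: Contribution A = 20/100 * 508.0 MPa = 101.6 MPa
Step 2: Contribution B = 80/100 * 330.0 MPa = 264.0 MPa
Step 3: Blend tensile strength = 101.6 + 264.0 = 365.6 MPa

365.6 MPa


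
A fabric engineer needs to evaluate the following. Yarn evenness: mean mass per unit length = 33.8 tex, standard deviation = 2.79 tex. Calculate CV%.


Formula: CV% = (standard deviation / mean) * 100
Step 1: Ratio = 2.79 / 33.8 = 0.082544
Step 2: CV% = 0.082544 * 100 = 8.2544% ≈ 8.3%

8.3%


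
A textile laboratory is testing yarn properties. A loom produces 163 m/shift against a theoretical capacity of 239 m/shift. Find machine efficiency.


Formula: Efficiency% = (Actual output / Theoretical output) * 100
Efficiency% = (163 / 239) * 100
Efficiency% = 0.682008 * 100 = 68.2008% ≈ 68.2%

68.2%


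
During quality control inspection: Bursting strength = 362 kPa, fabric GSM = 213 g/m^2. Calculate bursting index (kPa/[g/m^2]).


Formula: Bursting Index = Bursting Strength / Fabric GSM
BI = 362 kPa / 213 g/m^2
BI = 1.700 kPa/(g/m^2)

1.700 kPa/(g/m^2)


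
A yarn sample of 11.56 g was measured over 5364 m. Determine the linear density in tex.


Formula: Tex = (mass_g / length_m) * 1000
Substituting: Tex = (11.56 / 5364) * 1000
Intermediate: 11.56 / 5364 = 0.00215511 g/m
Tex = 0.00215511 * 1000 = 2.16 tex

2.16 tex


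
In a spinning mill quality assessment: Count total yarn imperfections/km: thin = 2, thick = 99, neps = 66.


Formula: Total = thin places + thick places + neps
Total = 2 + 99 + 66
Total = 167 imperfections/km

167 imperfections/km


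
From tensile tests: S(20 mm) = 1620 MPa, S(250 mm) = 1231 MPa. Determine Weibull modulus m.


Formula: m = ln(L1/L2) / ln(S2/S1)
Step 1: ln(L1/L2) = ln(20/250) = -2.52573
Step 2: S2/S1 = 1231/1620 = 0.75988
Step 3: ln(S2/S1) = ln(0.75988) = -0.27459
Step 4: m = -2.52573 / -0.27459 = 9.20

9.20 (Weibull m)


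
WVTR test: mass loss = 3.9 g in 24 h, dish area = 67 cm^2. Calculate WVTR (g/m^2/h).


Formula: WVTR = mass_loss / (area * time)
Step 1: Convert area: 67 cm^2 = 0.0067 m^2
Step 2: WVTR = 3.9 g / (0.0067 m^2 * 24 h)
Step 3: WVTR = 3.9 / 0.1608 = 24.3 g/m^2/h

24.3 g/m^2/h


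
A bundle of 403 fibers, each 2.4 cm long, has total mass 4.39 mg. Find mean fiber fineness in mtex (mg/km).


Formula: fineness (mtex) = mass (mg) / total length (km) = (mass_mg / total_length_m) * 1000
Step 1: Convert fiber length: 2.4 cm = 0.024 m
Step 2: Total fiber length = 403 * 0.024 = 9.672 m
Step 3: Linear density = 4.39 mg / 9.672 m = 0.4539 mg/m
Step 4: fineness = 0.4539 * 1000 = 453.9 mtex

453.9 mtex


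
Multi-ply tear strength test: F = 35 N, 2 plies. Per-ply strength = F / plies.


Formula: Per-ply strength = Total force / Number of plies
Per-ply = 35 N / 2
Per-ply = 17.5 N

17.5 N


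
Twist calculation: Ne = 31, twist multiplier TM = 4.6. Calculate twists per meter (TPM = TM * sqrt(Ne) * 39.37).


Formula: TPM = TM * sqrt(Ne) * 39.37
Step 1: sqrt(Ne) = sqrt(31) = 5.5678
Step 2: TM * sqrt(Ne) = 4.6 * 5.5678 = 25.6119
Step 3: TPM = 25.6119 * 39.37 = 1008 twists/m

1008 twists/m


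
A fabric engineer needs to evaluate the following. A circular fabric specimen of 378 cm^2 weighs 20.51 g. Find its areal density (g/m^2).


Formula: GSM = mass_g / area_m2
Step 1: Convert area: 378 cm^2 = 378 / 10000 = 0.0378 m^2
Step 2: GSM = 20.51 g / 0.0378 m^2 = 542.6 g/m^2

542.6 g/m^2


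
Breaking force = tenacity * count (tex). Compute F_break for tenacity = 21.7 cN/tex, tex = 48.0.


Formula: Breaking force = Tenacity * Linear density
F = 21.7 cN/tex * 48.0 tex
F = 1041.60 cN

1041.60 cN


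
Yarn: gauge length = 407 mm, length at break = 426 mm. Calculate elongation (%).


Formula: Elongation (%) = ((L_break - L0) / L0) * 100
Step 1: Extension = 426 - 407 = 19 mm
Step 2: Elongation = (19 / 407) * 100
Step 3: Elongation = 0.046683 * 100 = 4.6683% ≈ 4.7%

4.7%


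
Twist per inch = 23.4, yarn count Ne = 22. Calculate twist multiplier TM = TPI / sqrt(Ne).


Formula: TM = TPI / sqrt(Ne)
Step 1: sqrt(Ne) = sqrt(22) = 4.6904
Step 2: TM = 23.4 / 4.6904 = 4.99

4.99 TM


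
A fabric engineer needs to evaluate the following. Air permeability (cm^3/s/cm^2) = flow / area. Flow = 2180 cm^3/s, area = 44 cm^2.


Formula: Air Permeability = Airflow / Test Area
AP = 2180 cm^3/s / 44 cm^2
AP = 49.5 cm^3/s/cm^2

49.5 cm^3/s/cm^2


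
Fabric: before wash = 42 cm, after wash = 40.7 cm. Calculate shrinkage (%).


Formula: Shrinkage% = ((L_before - L_after) / L_before) * 100
Step 1: Shrinkage = 42 - 40.7 = 1.3 cm
Step 2: Shrinkage% = (1.3 / 42) * 100
Step 3: Shrinkage% = 0.030952 * 100 = 3.0952% ≈ 3.1%

3.1%


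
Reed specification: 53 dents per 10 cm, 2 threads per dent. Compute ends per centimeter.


Formula: EPC = (dents per 10 cm * ends per dent) / 10
Step 1: Total ends per 10 cm = 53 * 2 = 106
Step 2: EPC = 106 / 10 = 10.6 ends/cm

10.6 ends/cm


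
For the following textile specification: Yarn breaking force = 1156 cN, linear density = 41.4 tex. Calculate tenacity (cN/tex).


Formula: Tenacity = Breaking force / Linear density
Tenacity = 1156 cN / 41.4 tex
Tenacity = 27.92 cN/tex

27.92 cN/tex


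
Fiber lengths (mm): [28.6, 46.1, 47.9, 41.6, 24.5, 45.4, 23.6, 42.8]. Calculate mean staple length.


Formula: Mean = sum of lengths / count
Sum = 28.6 + 46.1 + 47.9 + 41.6 + 24.5 + 45.4 + 23.6 + 42.8
Sum = 300.5 mm
Mean = 300.5 / 8 = 37.56 mm

37.56 mm


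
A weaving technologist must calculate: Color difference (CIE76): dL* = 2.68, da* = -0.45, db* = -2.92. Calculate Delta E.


Formula: Delta E = sqrt(dL*^2 + da*^2 + db*^2)
Step 1: dL*^2 = 2.68^2 = 7.1824
Step 2: da*^2 = (-0.45)^2 = 0.2025
Step 3: db*^2 = (-2.92)^2 = 8.5264
Step 4: Sum = 7.1824 + 0.2025 + 8.5264 = 15.9113
Step 5: Delta E = sqrt(15.9113) = 3.99

3.99 Delta E


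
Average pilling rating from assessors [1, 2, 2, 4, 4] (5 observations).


Formula: Mean = sum / count
Sum = 1 + 2 + 2 + 4 + 4 = 13
Mean = 13 / 5 = 2.6

2.6


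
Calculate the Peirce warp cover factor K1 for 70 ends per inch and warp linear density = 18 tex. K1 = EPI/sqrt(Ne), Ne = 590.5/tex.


Formula: K1 = EPI / sqrt(Ne), with Ne = 590.5 / tex_warp
Step 1: Ne = 590.5 / 18 = 32.806
Step 2: sqrt(Ne) = sqrt(32.806) = 5.7277
Step 3: K1 = 70 / 5.7277 = 12.2

12.2


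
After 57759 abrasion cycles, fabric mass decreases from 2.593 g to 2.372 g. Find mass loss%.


Formula: Mass loss% = ((m_before - m_after) / m_before) * 100
Step 1: Mass loss = 2.593 - 2.372 = 0.221 g
Step 2: Ratio = 0.221 / 2.593 = 0.0852295
Step 3: Mass loss% = 0.0852295 * 100 = 8.52295% ≈ 8.52%

8.52%


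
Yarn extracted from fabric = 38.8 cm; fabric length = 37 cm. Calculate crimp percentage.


Formula: Crimp% = ((L_yarn - L_fabric) / L_fabric) * 100
Step 1: Extension = 38.8 - 37 = 1.8 cm
Step 2: Crimp% = (1.8 / 37) * 100
Step 3: Crimp% = 0.048649 * 100 = 4.8649% ≈ 4.9%

4.9%


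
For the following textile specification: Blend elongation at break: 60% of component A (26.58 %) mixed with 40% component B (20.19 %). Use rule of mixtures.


Formula: Blend property = (fraction_A * property_A) + (fraction_B * property_B)
Step 1: Contribution A = 60/100 * 26.58 % = 15.948 %
Step 2: Contribution B = 40/100 * 20.19 % = 8.076 %
Step 3: Blend elongation at break = 15.948 + 8.076 = 24.024 %

24.024 %


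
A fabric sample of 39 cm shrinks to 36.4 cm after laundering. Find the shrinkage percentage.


Formula: Shrinkage% = ((L_before - L_after) / L_before) * 100
Step 1: Shrinkage = 39 - 36.4 = 2.6 cm
Step 2: Shrinkage% = (2.6 / 39) * 100
Step 3: Shrinkage% = 0.066667 * 100 = 6.6667% ≈ 6.7%

6.7%


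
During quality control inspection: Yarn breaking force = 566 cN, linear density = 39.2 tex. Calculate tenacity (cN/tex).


Formula: Tenacity = Breaking force / Linear density
Tenacity = 566 cN / 39.2 tex
Tenacity = 14.44 cN/tex

14.44 cN/tex


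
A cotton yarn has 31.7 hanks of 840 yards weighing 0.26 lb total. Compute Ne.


Formula: Ne = hanks / mass_lb
Substituting: Ne = 31.7 / 0.26
Ne = 121.9

121.9 Ne


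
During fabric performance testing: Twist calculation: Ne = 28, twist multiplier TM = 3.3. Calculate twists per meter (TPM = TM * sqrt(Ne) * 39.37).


Formula: TPM = TM * sqrt(Ne) * 39.37
Step 1: sqrt(Ne) = sqrt(28) = 5.2915
Step 2: TM * sqrt(Ne) = 3.3 * 5.2915 = 17.462
Step 3: TPM = 17.462 * 39.37 = 687 twists/m

687 twists/m


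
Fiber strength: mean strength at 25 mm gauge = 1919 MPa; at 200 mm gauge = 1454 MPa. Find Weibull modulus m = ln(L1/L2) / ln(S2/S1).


Formula: m = ln(L1/L2) / ln(S2/S1)
Step 1: ln(L1/L2) = ln(25/200) = -2.07944
Step 2: S2/S1 = 1454/1919 = 0.75769
Step 3: ln(S2/S1) = ln(0.75769) = -0.27748
Step 4: m = -2.07944 / -0.27748 = 7.49

7.49 (Weibull m)


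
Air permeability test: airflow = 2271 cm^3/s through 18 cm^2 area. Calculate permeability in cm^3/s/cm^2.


Formula: Air Permeability = Airflow / Test Area
AP = 2271 cm^3/s / 18 cm^2
AP = 126.2 cm^3/s/cm^2

126.2 cm^3/s/cm^2


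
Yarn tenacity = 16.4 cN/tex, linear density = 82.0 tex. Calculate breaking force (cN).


Formula: Breaking force = Tenacity * Linear density
F = 16.4 cN/tex * 82.0 tex
F = 1344.80 cN

1344.80 cN


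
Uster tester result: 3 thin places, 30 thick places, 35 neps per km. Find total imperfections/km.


Formula: Total = thin places + thick places + neps
Total = 3 + 30 + 35
Total = 68 imperfections/km

68 imperfections/km


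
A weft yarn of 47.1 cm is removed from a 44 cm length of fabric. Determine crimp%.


Formula: Crimp% = ((L_yarn - L_fabric) / L_fabric) * 100
Step 1: Extension = 47.1 - 44 = 3.1 cm
Step 2: Crimp% = (3.1 / 44) * 100
Step 3: Crimp% = 0.070455 * 100 = 7.0455% ≈ 7.0%

7.0%


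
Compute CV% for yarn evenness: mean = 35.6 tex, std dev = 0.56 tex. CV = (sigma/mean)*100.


Formula: CV% = (standard deviation / mean) * 100
Step 1: Ratio = 0.56 / 35.6 = 0.01573
Step 2: CV% = 0.01573 * 100 = 1.573% ≈ 1.6%

1.6%


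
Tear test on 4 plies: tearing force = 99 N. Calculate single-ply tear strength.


Formula: Per-ply strength = Total force / Number of plies
Per-ply = 99 N / 4
Per-ply = 24.75 N

24.75 N
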